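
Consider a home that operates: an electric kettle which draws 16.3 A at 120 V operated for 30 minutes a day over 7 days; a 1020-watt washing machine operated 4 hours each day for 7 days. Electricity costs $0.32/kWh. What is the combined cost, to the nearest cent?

electric kettle: Power = 16.3 A × 120 V = 1956 W = 1.956 kW
electric kettle: Runtime = 30 min × 7 = 210 min = 3.5 h
electric kettle: 1.956 kW × 3.5 h = 6.846 kWh
washing machine: Runtime = 4 h/day × 7 days = 28 h
washing machine: 1.02 kW × 28 h = 28.56 kWh
Total energy = 35.406 kWh
Cost = 35.406 × $0.32 = $11.33

$11.33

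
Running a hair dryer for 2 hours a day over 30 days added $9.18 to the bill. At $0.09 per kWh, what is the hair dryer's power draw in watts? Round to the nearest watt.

Energy = $9.18 ÷ $0.09/kWh = 102 kWh
Runtime = 2 h/day × 30 days = 60 h
Power = 102 kWh ÷ 60 h = 1.7 kW = 1700 W

1700 W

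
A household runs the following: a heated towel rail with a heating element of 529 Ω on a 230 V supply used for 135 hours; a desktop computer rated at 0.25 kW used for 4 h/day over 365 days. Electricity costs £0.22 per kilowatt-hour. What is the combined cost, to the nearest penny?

heated towel rail: Power = V²/R = 230²/529 = 100 W = 0.1 kW
heated towel rail: 0.1 kW × 135 h = 13.5 kWh
desktop computer: Runtime = 4 h/day × 365 days = 1460 h
desktop computer: 0.25 kW × 1460 h = 365 kWh
Total energy = 378.5 kWh
Cost = 378.5 × £0.22 = £83.27

£83.27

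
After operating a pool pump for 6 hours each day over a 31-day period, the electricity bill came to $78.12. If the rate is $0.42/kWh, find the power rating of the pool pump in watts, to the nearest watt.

Energy = $78.12 ÷ $0.42/kWh = 186 kWh
Runtime = 6 h/day × 31 days = 186 h
Power = 186 kWh ÷ 186 h = 1 kW = 1000 W

1000 W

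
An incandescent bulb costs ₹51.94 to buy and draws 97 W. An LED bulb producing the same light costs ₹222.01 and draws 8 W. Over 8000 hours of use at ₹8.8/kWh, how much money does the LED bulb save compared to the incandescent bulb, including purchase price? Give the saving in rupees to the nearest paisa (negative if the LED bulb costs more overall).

incandescent bulb: ₹51.94 + (97/1000) kW × 8000 h × ₹8.8 = ₹51.94 + ₹6828.8 = ₹6880.74
LED bulb: ₹222.01 + (8/1000) kW × 8000 h × ₹8.8 = ₹222.01 + ₹563.2 = ₹785.21
Saving = ₹6880.74 − ₹785.21 = ₹6095.53

₹6095.53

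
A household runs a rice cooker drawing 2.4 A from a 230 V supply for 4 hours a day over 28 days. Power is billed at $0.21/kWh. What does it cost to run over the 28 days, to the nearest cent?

$12.98

Power = 2.4 A × 230 V = 552 W = 0.552 kW
Runtime = 4 h/day × 28 days = 112 h
Energy = 0.552 kW × 112 h = 61.824 kWh
Cost = 61.824 kWh × $0.21/kWh = $12.98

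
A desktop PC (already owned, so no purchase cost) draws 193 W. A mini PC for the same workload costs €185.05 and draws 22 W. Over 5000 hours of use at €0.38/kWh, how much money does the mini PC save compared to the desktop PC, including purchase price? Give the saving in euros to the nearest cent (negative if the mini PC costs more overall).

desktop PC: €0.00 + (193/1000) kW × 5000 h × €0.38 = €0.00 + €366.7 = €366.7
mini PC: €185.05 + (22/1000) kW × 5000 h × €0.38 = €185.05 + €41.8 = €226.85
Saving = €366.7 − €226.85 = €139.85

€139.85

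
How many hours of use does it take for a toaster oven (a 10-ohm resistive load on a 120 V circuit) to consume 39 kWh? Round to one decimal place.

27.1 h

Power = V²/R = 120²/10 = 1440 W = 1.44 kW
Hours = 39 kWh ÷ 1.44 kW = 27.1 h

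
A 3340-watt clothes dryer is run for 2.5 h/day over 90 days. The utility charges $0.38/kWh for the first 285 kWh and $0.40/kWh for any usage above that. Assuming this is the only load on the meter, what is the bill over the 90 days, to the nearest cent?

Runtime = 2.5 h/day × 90 days = 225 h
Energy = 3.34 kW × 225 h = 751.5 kWh
Tier 1 (0–285 kWh): 285 × $0.38 = $108.3
Above 285 kWh: 466.5 × $0.40 = $186.6
Bill = $294.90

$294.90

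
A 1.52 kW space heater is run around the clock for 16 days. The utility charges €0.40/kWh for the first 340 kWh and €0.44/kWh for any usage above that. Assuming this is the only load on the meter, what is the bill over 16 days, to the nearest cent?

Runtime = 24 h × 16 = 384 h
Energy = 1.52 kW × 384 h = 583.68 kWh
Tier 1 (0–340 kWh): 340 × €0.40 = €136
Above 340 kWh: 243.68 × €0.44 = €107.2192
Bill = €243.22

€243.22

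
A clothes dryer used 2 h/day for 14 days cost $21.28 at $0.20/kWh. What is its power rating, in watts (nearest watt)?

Energy = $21.28 ÷ $0.20/kWh = 106.4 kWh
Runtime = 2 h/day × 14 days = 28 h
Power = 106.4 kWh ÷ 28 h = 3.8 kW = 3800 W

3800 W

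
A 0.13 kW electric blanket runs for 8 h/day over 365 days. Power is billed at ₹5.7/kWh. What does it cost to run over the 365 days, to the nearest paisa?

Runtime = 8 h/day × 365 days = 2920 h
Energy = 0.13 kW × 2920 h = 379.6 kWh
Cost = 379.6 kWh × ₹5.7/kWh = ₹2163.72

₹2163.72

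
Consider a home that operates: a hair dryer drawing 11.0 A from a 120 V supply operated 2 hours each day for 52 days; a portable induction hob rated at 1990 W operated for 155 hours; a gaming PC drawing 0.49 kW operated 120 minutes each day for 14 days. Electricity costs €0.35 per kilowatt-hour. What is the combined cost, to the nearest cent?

€160.81

hair dryer: Power = 11.0 A × 120 V = 1320 W = 1.32 kW
hair dryer: Runtime = 2 h/day × 52 days = 104 h
hair dryer: 1.32 kW × 104 h = 137.28 kWh
portable induction hob: 1.99 kW × 155 h = 308.45 kWh
gaming PC: Runtime = 120 min × 14 = 1680 min = 28 h
gaming PC: 0.49 kW × 28 h = 13.72 kWh
Total energy = 459.45 kWh
Cost = 459.45 × €0.35 = €160.81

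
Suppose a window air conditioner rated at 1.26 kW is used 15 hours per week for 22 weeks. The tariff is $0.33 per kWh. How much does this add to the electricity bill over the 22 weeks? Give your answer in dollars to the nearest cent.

$137.21

Runtime = 15 h/week × 22 weeks = 330 h
Energy = 1.26 kW × 330 h = 415.8 kWh
Cost = 415.8 kWh × $0.33/kWh = $137.21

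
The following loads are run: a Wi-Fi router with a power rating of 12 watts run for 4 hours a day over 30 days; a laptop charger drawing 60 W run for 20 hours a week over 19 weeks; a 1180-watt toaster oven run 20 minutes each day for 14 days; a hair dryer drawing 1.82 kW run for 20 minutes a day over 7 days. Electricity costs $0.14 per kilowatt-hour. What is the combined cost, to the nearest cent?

Wi-Fi router: Runtime = 4 h/day × 30 days = 120 h
Wi-Fi router: 0.012 kW × 120 h = 1.44 kWh
laptop charger: Runtime = 20 h/week × 19 weeks = 380 h
laptop charger: 0.06 kW × 380 h = 22.8 kWh
toaster oven: Runtime = 20 min × 14 = 280 min = 4.666666… h
toaster oven: 1.18 kW × 4.666666… h = 5.506666… kWh
hair dryer: Runtime = 20 min × 7 = 140 min = 2.333333… h
hair dryer: 1.82 kW × 2.333333… h = 4.246666… kWh
Total energy = 33.993333… kWh
Cost = 33.993333… × $0.14 = $4.76

$4.76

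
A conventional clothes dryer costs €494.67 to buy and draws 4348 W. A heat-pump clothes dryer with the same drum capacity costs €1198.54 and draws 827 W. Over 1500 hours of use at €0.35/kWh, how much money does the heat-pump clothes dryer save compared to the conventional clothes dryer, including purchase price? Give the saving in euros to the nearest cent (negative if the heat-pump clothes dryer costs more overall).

conventional clothes dryer: €494.67 + (4348/1000) kW × 1500 h × €0.35 = €494.67 + €2282.7 = €2777.37
heat-pump clothes dryer: €1198.54 + (827/1000) kW × 1500 h × €0.35 = €1198.54 + €434.175 = €1632.715
Saving = €2777.37 − €1632.715 = €1144.655 → €1144.66

€1144.66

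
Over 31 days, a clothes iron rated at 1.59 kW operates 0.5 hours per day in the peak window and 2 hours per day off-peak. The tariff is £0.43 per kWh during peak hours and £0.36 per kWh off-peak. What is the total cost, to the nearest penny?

£46.09

Peak energy = 1.59 kW × 0.5 h × 31 = 24.645 kWh
Off-peak energy = 1.59 kW × 2 h × 31 = 98.58 kWh
Cost = 24.645 × £0.43 + 98.58 × £0.36 = £10.59735 + £35.4888 = £46.09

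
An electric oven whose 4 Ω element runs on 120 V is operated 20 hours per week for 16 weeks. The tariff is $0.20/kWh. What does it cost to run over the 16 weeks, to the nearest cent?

$230.40

Power = V²/R = 120²/4 = 3600 W = 3.6 kW
Runtime = 20 h/week × 16 weeks = 320 h
Energy = 3.6 kW × 320 h = 1152 kWh
Cost = 1152 kWh × $0.20/kWh = $230.40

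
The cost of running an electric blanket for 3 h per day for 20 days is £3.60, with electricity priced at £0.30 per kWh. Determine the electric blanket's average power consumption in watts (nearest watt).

200 W

Energy = £3.60 ÷ £0.30/kWh = 12 kWh
Runtime = 3 h/day × 20 days = 60 h
Power = 12 kWh ÷ 60 h = 0.2 kW = 200 W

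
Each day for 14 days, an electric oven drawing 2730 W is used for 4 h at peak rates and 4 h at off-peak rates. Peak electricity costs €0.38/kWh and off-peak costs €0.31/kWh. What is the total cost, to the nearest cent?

Peak energy = 2.73 kW × 4 h × 14 = 152.88 kWh
Off-peak energy = 2.73 kW × 4 h × 14 = 152.88 kWh
Cost = 152.88 × €0.38 + 152.88 × €0.31 = €58.0944 + €47.3928 = €105.49

€105.49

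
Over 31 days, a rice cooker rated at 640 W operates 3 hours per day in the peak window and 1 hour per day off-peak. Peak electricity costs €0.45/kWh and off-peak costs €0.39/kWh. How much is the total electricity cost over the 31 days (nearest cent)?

€34.52

Peak energy = 0.64 kW × 3 h × 31 = 59.52 kWh
Off-peak energy = 0.64 kW × 1 h × 31 = 19.84 kWh
Cost = 59.52 × €0.45 + 19.84 × €0.39 = €26.784 + €7.7376 = €34.52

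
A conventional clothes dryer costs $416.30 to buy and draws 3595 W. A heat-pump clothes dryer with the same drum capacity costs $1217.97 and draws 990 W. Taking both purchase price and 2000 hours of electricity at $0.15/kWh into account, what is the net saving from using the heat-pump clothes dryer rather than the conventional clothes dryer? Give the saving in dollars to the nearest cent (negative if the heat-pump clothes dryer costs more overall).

-$20.17

conventional clothes dryer: $416.30 + (3595/1000) kW × 2000 h × $0.15 = $416.30 + $1078.5 = $1494.8
heat-pump clothes dryer: $1217.97 + (990/1000) kW × 2000 h × $0.15 = $1217.97 + $297 = $1514.97
Saving = $1494.8 − $1514.97 = −$20.17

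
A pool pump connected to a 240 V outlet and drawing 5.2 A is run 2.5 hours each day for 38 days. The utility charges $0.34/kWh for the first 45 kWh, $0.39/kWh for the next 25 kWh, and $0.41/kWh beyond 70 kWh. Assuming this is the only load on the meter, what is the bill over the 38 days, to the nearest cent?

Power = 5.2 A × 240 V = 1248 W = 1.248 kW
Runtime = 2.5 h/day × 38 days = 95 h
Energy = 1.248 kW × 95 h = 118.56 kWh
Tier 1 (0–45 kWh): 45 × $0.34 = $15.3
Tier 2 (45–70 kWh): 25 × $0.39 = $9.75
Above 70 kWh: 48.56 × $0.41 = $19.9096
Bill = $44.96

$44.96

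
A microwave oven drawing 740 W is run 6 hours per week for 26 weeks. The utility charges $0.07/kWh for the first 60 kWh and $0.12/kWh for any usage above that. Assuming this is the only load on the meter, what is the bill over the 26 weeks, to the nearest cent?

Runtime = 6 h/week × 26 weeks = 156 h
Energy = 0.74 kW × 156 h = 115.44 kWh
Tier 1 (0–60 kWh): 60 × $0.07 = $4.2
Above 60 kWh: 55.44 × $0.12 = $6.6528
Bill = $10.85

$10.85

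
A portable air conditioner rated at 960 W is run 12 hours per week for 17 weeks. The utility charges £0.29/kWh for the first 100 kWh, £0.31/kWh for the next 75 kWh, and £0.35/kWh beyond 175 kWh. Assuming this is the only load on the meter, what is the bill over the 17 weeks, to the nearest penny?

£59.54

Runtime = 12 h/week × 17 weeks = 204 h
Energy = 0.96 kW × 204 h = 195.84 kWh
Tier 1 (0–100 kWh): 100 × £0.29 = £29
Tier 2 (100–175 kWh): 75 × £0.31 = £23.25
Above 175 kWh: 20.84 × £0.35 = £7.294
Bill = £59.54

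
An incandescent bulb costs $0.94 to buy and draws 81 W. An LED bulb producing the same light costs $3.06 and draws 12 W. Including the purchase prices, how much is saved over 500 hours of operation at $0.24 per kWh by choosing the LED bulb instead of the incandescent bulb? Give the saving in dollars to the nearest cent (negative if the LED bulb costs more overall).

$6.16

incandescent bulb: $0.94 + (81/1000) kW × 500 h × $0.24 = $0.94 + $9.72 = $10.66
LED bulb: $3.06 + (12/1000) kW × 500 h × $0.24 = $3.06 + $1.44 = $4.5
Saving = $10.66 − $4.5 = $6.16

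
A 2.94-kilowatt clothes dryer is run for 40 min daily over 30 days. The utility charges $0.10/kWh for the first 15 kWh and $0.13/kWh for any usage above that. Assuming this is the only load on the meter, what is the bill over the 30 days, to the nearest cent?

$7.19

Runtime = 40 min × 30 = 1200 min = 20 h
Energy = 2.94 kW × 20 h = 58.8 kWh
Tier 1 (0–15 kWh): 15 × $0.10 = $1.5
Above 15 kWh: 43.8 × $0.13 = $5.694
Bill = $7.19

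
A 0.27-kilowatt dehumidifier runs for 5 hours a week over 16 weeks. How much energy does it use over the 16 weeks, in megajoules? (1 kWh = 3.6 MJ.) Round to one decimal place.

77.8 MJ

Runtime = 5 h/week × 16 weeks = 80 h
Energy = 0.27 kW × 80 h = 21.6 kWh
= 21.6 × 3.6 MJ = 77.8 MJ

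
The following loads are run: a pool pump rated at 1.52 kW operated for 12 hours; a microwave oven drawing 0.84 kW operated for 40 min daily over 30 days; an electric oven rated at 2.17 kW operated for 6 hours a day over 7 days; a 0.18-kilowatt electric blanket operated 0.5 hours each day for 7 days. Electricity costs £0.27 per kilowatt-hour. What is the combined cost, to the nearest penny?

£34.24

pool pump: 1.52 kW × 12 h = 18.24 kWh
microwave oven: Runtime = 40 min × 30 = 1200 min = 20 h
microwave oven: 0.84 kW × 20 h = 16.8 kWh
electric oven: Runtime = 6 h/day × 7 days = 42 h
electric oven: 2.17 kW × 42 h = 91.14 kWh
electric blanket: Runtime = 0.5 h/day × 7 days = 3.5 h
electric blanket: 0.18 kW × 3.5 h = 0.63 kWh
Total energy = 126.81 kWh
Cost = 126.81 × £0.27 = £34.24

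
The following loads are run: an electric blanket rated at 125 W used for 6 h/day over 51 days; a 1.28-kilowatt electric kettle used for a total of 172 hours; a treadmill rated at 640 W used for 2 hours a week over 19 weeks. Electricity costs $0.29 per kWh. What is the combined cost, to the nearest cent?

electric blanket: Runtime = 6 h/day × 51 days = 306 h
electric blanket: 0.125 kW × 306 h = 38.25 kWh
electric kettle: 1.28 kW × 172 h = 220.16 kWh
treadmill: Runtime = 2 h/week × 19 weeks = 38 h
treadmill: 0.64 kW × 38 h = 24.32 kWh
Total energy = 282.73 kWh
Cost = 282.73 × $0.29 = $81.99

$81.99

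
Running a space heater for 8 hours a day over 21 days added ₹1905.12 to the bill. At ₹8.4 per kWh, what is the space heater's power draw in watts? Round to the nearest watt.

1350 W

Energy = ₹1905.12 ÷ ₹8.4/kWh = 226.8 kWh
Runtime = 8 h/day × 21 days = 168 h
Power = 226.8 kWh ÷ 168 h = 1.35 kW = 1350 W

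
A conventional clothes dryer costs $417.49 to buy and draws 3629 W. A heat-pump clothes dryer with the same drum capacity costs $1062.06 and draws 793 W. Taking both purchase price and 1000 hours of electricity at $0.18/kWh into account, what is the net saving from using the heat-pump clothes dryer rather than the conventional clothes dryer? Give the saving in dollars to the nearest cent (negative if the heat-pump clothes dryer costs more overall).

-$134.09

conventional clothes dryer: $417.49 + (3629/1000) kW × 1000 h × $0.18 = $417.49 + $653.22 = $1070.71
heat-pump clothes dryer: $1062.06 + (793/1000) kW × 1000 h × $0.18 = $1062.06 + $142.74 = $1204.8
Saving = $1070.71 − $1204.8 = −$134.09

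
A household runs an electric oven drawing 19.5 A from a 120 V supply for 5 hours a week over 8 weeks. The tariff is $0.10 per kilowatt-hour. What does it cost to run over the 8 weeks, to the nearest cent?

$9.36

Power = 19.5 A × 120 V = 2340 W = 2.34 kW
Runtime = 5 h/week × 8 weeks = 40 h
Energy = 2.34 kW × 40 h = 93.6 kWh
Cost = 93.6 kWh × $0.10/kWh = $9.36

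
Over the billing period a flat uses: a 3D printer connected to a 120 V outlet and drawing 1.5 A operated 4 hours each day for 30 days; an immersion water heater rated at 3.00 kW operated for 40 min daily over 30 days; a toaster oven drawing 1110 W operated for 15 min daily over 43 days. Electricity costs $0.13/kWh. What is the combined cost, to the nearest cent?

$12.16

3D printer: Power = 1.5 A × 120 V = 180 W = 0.18 kW
3D printer: Runtime = 4 h/day × 30 days = 120 h
3D printer: 0.18 kW × 120 h = 21.6 kWh
immersion water heater: Runtime = 40 min × 30 = 1200 min = 20 h
immersion water heater: 3 kW × 20 h = 60 kWh
toaster oven: Runtime = 15 min × 43 = 645 min = 10.75 h
toaster oven: 1.11 kW × 10.75 h = 11.9325 kWh
Total energy = 93.5325 kWh
Cost = 93.5325 × $0.13 = $12.16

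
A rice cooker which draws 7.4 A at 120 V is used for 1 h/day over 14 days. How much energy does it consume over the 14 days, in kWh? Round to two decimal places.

Power = 7.4 A × 120 V = 888 W = 0.888 kW
Runtime = 1 h/day × 14 days = 14 h
Energy = 0.888 kW × 14 h = 12.432 kWh ≈ 12.43 kWh

12.43 kWh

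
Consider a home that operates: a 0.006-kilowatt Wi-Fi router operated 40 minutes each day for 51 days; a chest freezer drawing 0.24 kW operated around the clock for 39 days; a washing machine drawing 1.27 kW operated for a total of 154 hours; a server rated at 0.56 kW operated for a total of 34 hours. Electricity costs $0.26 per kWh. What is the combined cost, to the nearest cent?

$114.26

Wi-Fi router: Runtime = 40 min × 51 = 2040 min = 34 h
Wi-Fi router: 0.006 kW × 34 h = 0.204 kWh
chest freezer: Runtime = 24 h × 39 = 936 h
chest freezer: 0.24 kW × 936 h = 224.64 kWh
washing machine: 1.27 kW × 154 h = 195.58 kWh
server: 0.56 kW × 34 h = 19.04 kWh
Total energy = 439.464 kWh
Cost = 439.464 × $0.26 = $114.26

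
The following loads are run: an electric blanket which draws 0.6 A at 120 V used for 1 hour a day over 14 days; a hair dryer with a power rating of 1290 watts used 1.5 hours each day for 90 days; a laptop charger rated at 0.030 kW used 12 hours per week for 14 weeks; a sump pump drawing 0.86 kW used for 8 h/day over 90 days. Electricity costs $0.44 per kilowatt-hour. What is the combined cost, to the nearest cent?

electric blanket: Power = 0.6 A × 120 V = 72 W = 0.072 kW
electric blanket: Runtime = 1 h/day × 14 days = 14 h
electric blanket: 0.072 kW × 14 h = 1.008 kWh
hair dryer: Runtime = 1.5 h/day × 90 days = 135 h
hair dryer: 1.29 kW × 135 h = 174.15 kWh
laptop charger: Runtime = 12 h/week × 14 weeks = 168 h
laptop charger: 0.03 kW × 168 h = 5.04 kWh
sump pump: Runtime = 8 h/day × 90 days = 720 h
sump pump: 0.86 kW × 720 h = 619.2 kWh
Total energy = 799.398 kWh
Cost = 799.398 × $0.44 = $351.74

$351.74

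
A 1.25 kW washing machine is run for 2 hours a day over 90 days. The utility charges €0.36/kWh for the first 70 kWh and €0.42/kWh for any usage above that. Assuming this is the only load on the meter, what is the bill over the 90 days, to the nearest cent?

€90.30

Runtime = 2 h/day × 90 days = 180 h
Energy = 1.25 kW × 180 h = 225 kWh
Tier 1 (0–70 kWh): 70 × €0.36 = €25.2
Above 70 kWh: 155 × €0.42 = €65.1
Bill = €90.30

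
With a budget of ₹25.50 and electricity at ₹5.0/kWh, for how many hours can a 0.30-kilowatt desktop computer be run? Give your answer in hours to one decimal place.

Energy available = ₹25.50 ÷ ₹5.0/kWh = 5.1 kWh
Hours = 5.1 kWh ÷ 0.3 kW = 17.0 h

17.0 h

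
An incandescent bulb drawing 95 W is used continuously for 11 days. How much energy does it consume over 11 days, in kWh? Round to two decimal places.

25.08 kWh

Runtime = 24 h × 11 = 264 h
Energy = 0.095 kW × 264 h = 25.08 kWh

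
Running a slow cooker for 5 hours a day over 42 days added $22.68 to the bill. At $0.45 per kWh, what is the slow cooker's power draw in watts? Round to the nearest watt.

240 W

Energy = $22.68 ÷ $0.45/kWh = 50.4 kWh
Runtime = 5 h/day × 42 days = 210 h
Power = 50.4 kWh ÷ 210 h = 0.24 kW = 240 W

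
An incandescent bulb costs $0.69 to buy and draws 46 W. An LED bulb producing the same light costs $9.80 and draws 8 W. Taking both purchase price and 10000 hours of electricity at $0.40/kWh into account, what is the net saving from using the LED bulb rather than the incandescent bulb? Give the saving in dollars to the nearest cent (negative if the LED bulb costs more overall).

$142.89

incandescent bulb: $0.69 + (46/1000) kW × 10000 h × $0.40 = $0.69 + $184 = $184.69
LED bulb: $9.80 + (8/1000) kW × 10000 h × $0.40 = $9.80 + $32 = $41.8
Saving = $184.69 − $41.8 = $142.89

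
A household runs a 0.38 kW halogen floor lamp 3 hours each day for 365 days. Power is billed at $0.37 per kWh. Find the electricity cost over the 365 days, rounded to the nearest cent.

Runtime = 3 h/day × 365 days = 1095 h
Energy = 0.38 kW × 1095 h = 416.1 kWh
Cost = 416.1 kWh × $0.37/kWh = $153.96

$153.96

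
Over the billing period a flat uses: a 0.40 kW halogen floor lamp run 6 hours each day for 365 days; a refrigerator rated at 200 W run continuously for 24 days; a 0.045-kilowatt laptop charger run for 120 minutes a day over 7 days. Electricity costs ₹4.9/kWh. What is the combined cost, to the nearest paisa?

halogen floor lamp: Runtime = 6 h/day × 365 days = 2190 h
halogen floor lamp: 0.4 kW × 2190 h = 876 kWh
refrigerator: Runtime = 24 h × 24 = 576 h
refrigerator: 0.2 kW × 576 h = 115.2 kWh
laptop charger: Runtime = 120 min × 7 = 840 min = 14 h
laptop charger: 0.045 kW × 14 h = 0.63 kWh
Total energy = 991.83 kWh
Cost = 991.83 × ₹4.9 = ₹4859.97

₹4859.97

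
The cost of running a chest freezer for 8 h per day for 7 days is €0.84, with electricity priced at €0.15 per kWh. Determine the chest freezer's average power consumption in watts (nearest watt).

100 W

Energy = €0.84 ÷ €0.15/kWh = 5.6 kWh
Runtime = 8 h/day × 7 days = 56 h
Power = 5.6 kWh ÷ 56 h = 0.1 kW = 100 W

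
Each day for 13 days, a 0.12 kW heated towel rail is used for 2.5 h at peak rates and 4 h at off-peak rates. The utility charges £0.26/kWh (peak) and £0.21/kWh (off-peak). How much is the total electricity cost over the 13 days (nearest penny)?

£2.32

Peak energy = 0.12 kW × 2.5 h × 13 = 3.9 kWh
Off-peak energy = 0.12 kW × 4 h × 13 = 6.24 kWh
Cost = 3.9 × £0.26 + 6.24 × £0.21 = £1.014 + £1.3104 = £2.32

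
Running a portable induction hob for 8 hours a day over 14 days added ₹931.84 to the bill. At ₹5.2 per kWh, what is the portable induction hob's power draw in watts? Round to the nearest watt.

1600 W

Energy = ₹931.84 ÷ ₹5.2/kWh = 179.2 kWh
Runtime = 8 h/day × 14 days = 112 h
Power = 179.2 kWh ÷ 112 h = 1.6 kW = 1600 W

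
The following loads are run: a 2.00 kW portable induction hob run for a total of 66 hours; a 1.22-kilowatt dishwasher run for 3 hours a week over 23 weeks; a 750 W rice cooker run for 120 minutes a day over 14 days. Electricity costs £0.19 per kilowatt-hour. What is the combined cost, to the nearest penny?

portable induction hob: 2 kW × 66 h = 132 kWh
dishwasher: Runtime = 3 h/week × 23 weeks = 69 h
dishwasher: 1.22 kW × 69 h = 84.18 kWh
rice cooker: Runtime = 120 min × 14 = 1680 min = 28 h
rice cooker: 0.75 kW × 28 h = 21 kWh
Total energy = 237.18 kWh
Cost = 237.18 × £0.19 = £45.06

£45.06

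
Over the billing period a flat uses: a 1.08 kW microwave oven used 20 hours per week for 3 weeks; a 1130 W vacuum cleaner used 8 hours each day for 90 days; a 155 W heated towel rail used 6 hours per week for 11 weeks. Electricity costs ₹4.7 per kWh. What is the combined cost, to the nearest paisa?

microwave oven: Runtime = 20 h/week × 3 weeks = 60 h
microwave oven: 1.08 kW × 60 h = 64.8 kWh
vacuum cleaner: Runtime = 8 h/day × 90 days = 720 h
vacuum cleaner: 1.13 kW × 720 h = 813.6 kWh
heated towel rail: Runtime = 6 h/week × 11 weeks = 66 h
heated towel rail: 0.155 kW × 66 h = 10.23 kWh
Total energy = 888.63 kWh
Cost = 888.63 × ₹4.7 = ₹4176.56

₹4176.56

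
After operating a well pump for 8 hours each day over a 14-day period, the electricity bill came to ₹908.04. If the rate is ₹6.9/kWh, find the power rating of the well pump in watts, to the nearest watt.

1175 W

Energy = ₹908.04 ÷ ₹6.9/kWh = 131.6 kWh
Runtime = 8 h/day × 14 days = 112 h
Power = 131.6 kWh ÷ 112 h = 1.175 kW = 1175 W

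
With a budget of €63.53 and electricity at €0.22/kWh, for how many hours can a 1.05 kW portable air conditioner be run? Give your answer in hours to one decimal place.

Energy available = €63.53 ÷ €0.22/kWh = 288.7727 kWh
Hours = 288.7727 kWh ÷ 1.05 kW = 275.0 h

275.0 h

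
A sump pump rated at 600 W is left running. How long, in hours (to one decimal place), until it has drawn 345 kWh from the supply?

Hours = 345 kWh ÷ 0.6 kW = 575.0 h

575.0 h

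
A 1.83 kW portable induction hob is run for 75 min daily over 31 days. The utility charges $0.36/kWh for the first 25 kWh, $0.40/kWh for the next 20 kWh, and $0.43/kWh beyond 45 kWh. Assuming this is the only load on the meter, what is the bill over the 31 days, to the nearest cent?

Runtime = 75 min × 31 = 2325 min = 38.75 h
Energy = 1.83 kW × 38.75 h = 70.9125 kWh
Tier 1 (0–25 kWh): 25 × $0.36 = $9
Tier 2 (25–45 kWh): 20 × $0.40 = $8
Above 45 kWh: 25.9125 × $0.43 = $11.142375
Bill = $28.14

$28.14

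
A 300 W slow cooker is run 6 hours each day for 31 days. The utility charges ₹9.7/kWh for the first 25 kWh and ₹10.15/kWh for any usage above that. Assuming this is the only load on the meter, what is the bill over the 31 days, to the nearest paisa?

Runtime = 6 h/day × 31 days = 186 h
Energy = 0.3 kW × 186 h = 55.8 kWh
Tier 1 (0–25 kWh): 25 × ₹9.7 = ₹242.5
Above 25 kWh: 30.8 × ₹10.15 = ₹312.62
Bill = ₹555.12

₹555.12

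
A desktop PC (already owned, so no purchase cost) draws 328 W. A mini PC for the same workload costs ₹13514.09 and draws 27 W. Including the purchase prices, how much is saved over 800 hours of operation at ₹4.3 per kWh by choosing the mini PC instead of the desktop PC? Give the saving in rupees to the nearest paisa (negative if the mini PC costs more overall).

-₹12478.65

desktop PC: ₹0.00 + (328/1000) kW × 800 h × ₹4.3 = ₹0.00 + ₹1128.32 = ₹1128.32
mini PC: ₹13514.09 + (27/1000) kW × 800 h × ₹4.3 = ₹13514.09 + ₹92.88 = ₹13606.97
Saving = ₹1128.32 − ₹13606.97 = −₹12478.65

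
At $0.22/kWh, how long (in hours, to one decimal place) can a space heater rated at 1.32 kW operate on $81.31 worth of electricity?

280.0 h

Energy available = $81.31 ÷ $0.22/kWh = 369.5909 kWh
Hours = 369.5909 kWh ÷ 1.32 kW = 280.0 h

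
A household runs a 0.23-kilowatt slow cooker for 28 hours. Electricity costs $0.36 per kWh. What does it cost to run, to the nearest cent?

$2.32

Energy = 0.23 kW × 28 h = 6.44 kWh
Cost = 6.44 kWh × $0.36/kWh = $2.32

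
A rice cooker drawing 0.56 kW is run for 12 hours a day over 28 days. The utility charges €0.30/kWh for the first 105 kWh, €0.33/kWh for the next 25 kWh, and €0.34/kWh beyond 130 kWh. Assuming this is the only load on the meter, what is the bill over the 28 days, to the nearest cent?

Runtime = 12 h/day × 28 days = 336 h
Energy = 0.56 kW × 336 h = 188.16 kWh
Tier 1 (0–105 kWh): 105 × €0.30 = €31.5
Tier 2 (105–130 kWh): 25 × €0.33 = €8.25
Above 130 kWh: 58.16 × €0.34 = €19.7744
Bill = €59.52

€59.52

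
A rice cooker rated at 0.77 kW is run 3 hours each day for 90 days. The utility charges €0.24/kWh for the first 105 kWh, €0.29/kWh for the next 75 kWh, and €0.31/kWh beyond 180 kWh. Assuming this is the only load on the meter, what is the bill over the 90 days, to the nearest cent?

Runtime = 3 h/day × 90 days = 270 h
Energy = 0.77 kW × 270 h = 207.9 kWh
Tier 1 (0–105 kWh): 105 × €0.24 = €25.2
Tier 2 (105–180 kWh): 75 × €0.29 = €21.75
Above 180 kWh: 27.9 × €0.31 = €8.649
Bill = €55.60

€55.60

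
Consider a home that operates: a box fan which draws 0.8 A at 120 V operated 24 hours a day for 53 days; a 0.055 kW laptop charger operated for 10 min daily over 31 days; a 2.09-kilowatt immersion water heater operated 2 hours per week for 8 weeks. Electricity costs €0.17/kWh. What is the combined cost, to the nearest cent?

€26.49

box fan: Power = 0.8 A × 120 V = 96 W = 0.096 kW
box fan: Runtime = 24 h × 53 = 1272 h
box fan: 0.096 kW × 1272 h = 122.112 kWh
laptop charger: Runtime = 10 min × 31 = 310 min = 5.166666… h
laptop charger: 0.055 kW × 5.166666… h = 0.284166… kWh
immersion water heater: Runtime = 2 h/week × 8 weeks = 16 h
immersion water heater: 2.09 kW × 16 h = 33.44 kWh
Total energy = 155.836166… kWh
Cost = 155.836166… × €0.17 = €26.49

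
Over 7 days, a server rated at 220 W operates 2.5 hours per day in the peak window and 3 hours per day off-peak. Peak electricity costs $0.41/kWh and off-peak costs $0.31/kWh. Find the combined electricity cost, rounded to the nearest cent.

$3.01

Peak energy = 0.22 kW × 2.5 h × 7 = 3.85 kWh
Off-peak energy = 0.22 kW × 3 h × 7 = 4.62 kWh
Cost = 3.85 × $0.41 + 4.62 × $0.31 = $1.5785 + $1.4322 = $3.01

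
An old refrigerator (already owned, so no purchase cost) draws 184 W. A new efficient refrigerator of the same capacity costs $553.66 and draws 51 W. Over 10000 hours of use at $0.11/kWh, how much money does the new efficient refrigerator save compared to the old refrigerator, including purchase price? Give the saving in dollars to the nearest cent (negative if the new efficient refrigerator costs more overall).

-$407.36

old refrigerator: $0.00 + (184/1000) kW × 10000 h × $0.11 = $0.00 + $202.4 = $202.4
new efficient refrigerator: $553.66 + (51/1000) kW × 10000 h × $0.11 = $553.66 + $56.1 = $609.76
Saving = $202.4 − $609.76 = −$407.36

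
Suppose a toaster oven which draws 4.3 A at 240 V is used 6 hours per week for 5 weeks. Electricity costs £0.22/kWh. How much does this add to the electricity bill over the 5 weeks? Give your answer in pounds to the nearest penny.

£6.81

Power = 4.3 A × 240 V = 1032 W = 1.032 kW
Runtime = 6 h/week × 5 weeks = 30 h
Energy = 1.032 kW × 30 h = 30.96 kWh
Cost = 30.96 kWh × £0.22/kWh = £6.81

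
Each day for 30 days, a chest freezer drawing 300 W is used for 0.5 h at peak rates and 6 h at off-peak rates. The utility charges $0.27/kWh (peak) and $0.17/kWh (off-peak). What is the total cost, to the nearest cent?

$10.40

Peak energy = 0.3 kW × 0.5 h × 30 = 4.5 kWh
Off-peak energy = 0.3 kW × 6 h × 30 = 54 kWh
Cost = 4.5 × $0.27 + 54 × $0.17 = $1.215 + $9.18 = $10.40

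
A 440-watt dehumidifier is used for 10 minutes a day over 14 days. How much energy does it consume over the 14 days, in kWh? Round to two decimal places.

Runtime = 10 min × 14 = 140 min = 2.333333… h
Energy = 0.44 kW × 2.333333… h = 1.026666… kWh ≈ 1.03 kWh

1.03 kWh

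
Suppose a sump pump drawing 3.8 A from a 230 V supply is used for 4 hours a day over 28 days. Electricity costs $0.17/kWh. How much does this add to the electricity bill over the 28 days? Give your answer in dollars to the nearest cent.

Power = 3.8 A × 230 V = 874 W = 0.874 kW
Runtime = 4 h/day × 28 days = 112 h
Energy = 0.874 kW × 112 h = 97.888 kWh
Cost = 97.888 kWh × $0.17/kWh = $16.64

$16.64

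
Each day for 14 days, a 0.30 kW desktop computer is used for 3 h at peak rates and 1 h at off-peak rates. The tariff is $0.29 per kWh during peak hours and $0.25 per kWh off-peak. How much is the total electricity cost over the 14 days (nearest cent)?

Peak energy = 0.3 kW × 3 h × 14 = 12.6 kWh
Off-peak energy = 0.3 kW × 1 h × 14 = 4.2 kWh
Cost = 12.6 × $0.29 + 4.2 × $0.25 = $3.654 + $1.05 = $4.70

$4.70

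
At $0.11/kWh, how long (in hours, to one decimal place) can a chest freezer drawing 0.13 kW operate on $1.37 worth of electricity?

Energy available = $1.37 ÷ $0.11/kWh = 12.4545 kWh
Hours = 12.4545 kWh ÷ 0.13 kW = 95.8 h

95.8 h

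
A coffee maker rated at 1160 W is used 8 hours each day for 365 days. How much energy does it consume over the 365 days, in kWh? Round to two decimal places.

Runtime = 8 h/day × 365 days = 2920 h
Energy = 1.16 kW × 2920 h = 3387.2 kWh

3387.20 kWh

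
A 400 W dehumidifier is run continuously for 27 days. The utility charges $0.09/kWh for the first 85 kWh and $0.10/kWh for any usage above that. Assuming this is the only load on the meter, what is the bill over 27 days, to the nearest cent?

Runtime = 24 h × 27 = 648 h
Energy = 0.4 kW × 648 h = 259.2 kWh
Tier 1 (0–85 kWh): 85 × $0.09 = $7.65
Above 85 kWh: 174.2 × $0.10 = $17.42
Bill = $25.07

$25.07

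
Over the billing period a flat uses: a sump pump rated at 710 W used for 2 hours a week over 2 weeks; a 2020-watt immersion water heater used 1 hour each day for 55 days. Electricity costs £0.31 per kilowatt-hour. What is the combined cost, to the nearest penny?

sump pump: Runtime = 2 h/week × 2 weeks = 4 h
sump pump: 0.71 kW × 4 h = 2.84 kWh
immersion water heater: Runtime = 1 h/day × 55 days = 55 h
immersion water heater: 2.02 kW × 55 h = 111.1 kWh
Total energy = 113.94 kWh
Cost = 113.94 × £0.31 = £35.32

£35.32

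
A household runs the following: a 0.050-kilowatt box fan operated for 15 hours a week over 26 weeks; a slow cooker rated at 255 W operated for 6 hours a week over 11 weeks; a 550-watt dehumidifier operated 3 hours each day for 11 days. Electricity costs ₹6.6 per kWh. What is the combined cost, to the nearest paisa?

₹359.57

box fan: Runtime = 15 h/week × 26 weeks = 390 h
box fan: 0.05 kW × 390 h = 19.5 kWh
slow cooker: Runtime = 6 h/week × 11 weeks = 66 h
slow cooker: 0.255 kW × 66 h = 16.83 kWh
dehumidifier: Runtime = 3 h/day × 11 days = 33 h
dehumidifier: 0.55 kW × 33 h = 18.15 kWh
Total energy = 54.48 kWh
Cost = 54.48 × ₹6.6 = ₹359.57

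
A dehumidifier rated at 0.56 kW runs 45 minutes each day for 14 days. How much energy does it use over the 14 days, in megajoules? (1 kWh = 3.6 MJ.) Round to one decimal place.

21.2 MJ

Runtime = 45 min × 14 = 630 min = 10.5 h
Energy = 0.56 kW × 10.5 h = 5.88 kWh
= 5.88 × 3.6 MJ = 21.2 MJ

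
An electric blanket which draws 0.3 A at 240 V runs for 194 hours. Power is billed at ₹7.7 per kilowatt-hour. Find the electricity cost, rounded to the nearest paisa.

Power = 0.3 A × 240 V = 72 W = 0.072 kW
Energy = 0.072 kW × 194 h = 13.968 kWh
Cost = 13.968 kWh × ₹7.7/kWh = ₹107.55

₹107.55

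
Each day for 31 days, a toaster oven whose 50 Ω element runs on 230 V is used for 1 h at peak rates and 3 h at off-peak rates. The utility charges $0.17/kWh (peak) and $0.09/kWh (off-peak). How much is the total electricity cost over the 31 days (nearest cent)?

Power = V²/R = 230²/50 = 1058 W = 1.058 kW
Peak energy = 1.058 kW × 1 h × 31 = 32.798 kWh
Off-peak energy = 1.058 kW × 3 h × 31 = 98.394 kWh
Cost = 32.798 × $0.17 + 98.394 × $0.09 = $5.57566 + $8.85546 = $14.43

$14.43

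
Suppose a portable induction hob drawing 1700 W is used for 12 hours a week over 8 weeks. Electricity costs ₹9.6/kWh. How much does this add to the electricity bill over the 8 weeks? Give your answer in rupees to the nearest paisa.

₹1566.72

Runtime = 12 h/week × 8 weeks = 96 h
Energy = 1.7 kW × 96 h = 163.2 kWh
Cost = 163.2 kWh × ₹9.6/kWh = ₹1566.72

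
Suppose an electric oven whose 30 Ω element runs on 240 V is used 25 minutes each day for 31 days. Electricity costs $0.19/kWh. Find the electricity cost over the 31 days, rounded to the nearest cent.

Power = V²/R = 240²/30 = 1920 W = 1.92 kW
Runtime = 25 min × 31 = 775 min = 12.916666… h
Energy = 1.92 kW × 12.916666… h = 24.8 kWh
Cost = 24.8 kWh × $0.19/kWh = $4.71

$4.71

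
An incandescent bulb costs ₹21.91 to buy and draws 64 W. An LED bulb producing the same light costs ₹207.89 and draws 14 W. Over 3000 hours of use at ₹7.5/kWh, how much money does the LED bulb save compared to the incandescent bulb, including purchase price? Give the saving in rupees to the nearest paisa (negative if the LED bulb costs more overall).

₹939.02

incandescent bulb: ₹21.91 + (64/1000) kW × 3000 h × ₹7.5 = ₹21.91 + ₹1440 = ₹1461.91
LED bulb: ₹207.89 + (14/1000) kW × 3000 h × ₹7.5 = ₹207.89 + ₹315 = ₹522.89
Saving = ₹1461.91 − ₹522.89 = ₹939.02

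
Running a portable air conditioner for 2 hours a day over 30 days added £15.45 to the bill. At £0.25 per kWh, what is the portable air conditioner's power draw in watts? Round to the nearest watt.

1030 W

Energy = £15.45 ÷ £0.25/kWh = 61.8 kWh
Runtime = 2 h/day × 30 days = 60 h
Power = 61.8 kWh ÷ 60 h = 1.03 kW = 1030 W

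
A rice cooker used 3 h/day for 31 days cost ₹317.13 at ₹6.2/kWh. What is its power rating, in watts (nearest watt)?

550 W

Energy = ₹317.13 ÷ ₹6.2/kWh = 51.15 kWh
Runtime = 3 h/day × 31 days = 93 h
Power = 51.15 kWh ÷ 93 h = 0.55 kW = 550 W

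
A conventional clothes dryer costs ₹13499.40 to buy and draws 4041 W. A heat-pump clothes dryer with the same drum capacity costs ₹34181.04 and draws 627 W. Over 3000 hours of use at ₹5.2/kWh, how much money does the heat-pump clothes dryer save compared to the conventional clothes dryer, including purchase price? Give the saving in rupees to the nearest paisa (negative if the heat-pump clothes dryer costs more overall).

₹32576.76

conventional clothes dryer: ₹13499.40 + (4041/1000) kW × 3000 h × ₹5.2 = ₹13499.40 + ₹63039.6 = ₹76539
heat-pump clothes dryer: ₹34181.04 + (627/1000) kW × 3000 h × ₹5.2 = ₹34181.04 + ₹9781.2 = ₹43962.24
Saving = ₹76539 − ₹43962.24 = ₹32576.76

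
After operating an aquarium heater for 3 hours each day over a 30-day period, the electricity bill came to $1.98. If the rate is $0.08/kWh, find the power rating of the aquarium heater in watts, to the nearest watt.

275 W

Energy = $1.98 ÷ $0.08/kWh = 24.75 kWh
Runtime = 3 h/day × 30 days = 90 h
Power = 24.75 kWh ÷ 90 h = 0.275 kW = 275 W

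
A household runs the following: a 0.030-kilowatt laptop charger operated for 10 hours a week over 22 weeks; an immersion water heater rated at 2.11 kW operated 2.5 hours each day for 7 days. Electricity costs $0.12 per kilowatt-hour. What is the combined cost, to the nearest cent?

laptop charger: Runtime = 10 h/week × 22 weeks = 220 h
laptop charger: 0.03 kW × 220 h = 6.6 kWh
immersion water heater: Runtime = 2.5 h/day × 7 days = 17.5 h
immersion water heater: 2.11 kW × 17.5 h = 36.925 kWh
Total energy = 43.525 kWh
Cost = 43.525 × $0.12 = $5.22

$5.22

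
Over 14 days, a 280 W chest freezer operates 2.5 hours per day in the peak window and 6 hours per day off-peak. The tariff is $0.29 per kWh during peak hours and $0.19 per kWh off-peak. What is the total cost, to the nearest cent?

Peak energy = 0.28 kW × 2.5 h × 14 = 9.8 kWh
Off-peak energy = 0.28 kW × 6 h × 14 = 23.52 kWh
Cost = 9.8 × $0.29 + 23.52 × $0.19 = $2.842 + $4.4688 = $7.31

$7.31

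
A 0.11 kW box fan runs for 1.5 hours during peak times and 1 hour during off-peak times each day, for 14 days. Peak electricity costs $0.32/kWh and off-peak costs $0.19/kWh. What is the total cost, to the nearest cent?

Peak energy = 0.11 kW × 1.5 h × 14 = 2.31 kWh
Off-peak energy = 0.11 kW × 1 h × 14 = 1.54 kWh
Cost = 2.31 × $0.32 + 1.54 × $0.19 = $0.7392 + $0.2926 = $1.03

$1.03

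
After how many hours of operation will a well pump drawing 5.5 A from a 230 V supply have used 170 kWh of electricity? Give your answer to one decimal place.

Power = 5.5 A × 230 V = 1265 W = 1.265 kW
Hours = 170 kWh ÷ 1.265 kW = 134.4 h

134.4 h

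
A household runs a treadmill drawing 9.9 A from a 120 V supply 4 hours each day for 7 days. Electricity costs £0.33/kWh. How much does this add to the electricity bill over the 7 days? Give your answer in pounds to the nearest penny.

£10.98

Power = 9.9 A × 120 V = 1188 W = 1.188 kW
Runtime = 4 h/day × 7 days = 28 h
Energy = 1.188 kW × 28 h = 33.264 kWh
Cost = 33.264 kWh × £0.33/kWh = £10.98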